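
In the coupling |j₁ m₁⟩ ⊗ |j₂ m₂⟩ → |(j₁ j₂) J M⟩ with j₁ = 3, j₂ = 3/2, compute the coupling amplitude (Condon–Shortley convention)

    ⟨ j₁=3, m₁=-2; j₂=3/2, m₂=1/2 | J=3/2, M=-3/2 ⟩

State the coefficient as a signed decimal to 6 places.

+0.534522

j₁+j₂−J=3  J+j₁−j₂=3  J−j₁+j₂=0  j₁+j₂+J+1=7
(j₁±m₁, j₂±m₂, J±M) = (1,5,2,1,0,3)
P² = 288/7
sum k=2..2:
  [2] +1/12 = 1/12
S = 1/12
C² = P²·S² = 2/7 ; C = +0.534522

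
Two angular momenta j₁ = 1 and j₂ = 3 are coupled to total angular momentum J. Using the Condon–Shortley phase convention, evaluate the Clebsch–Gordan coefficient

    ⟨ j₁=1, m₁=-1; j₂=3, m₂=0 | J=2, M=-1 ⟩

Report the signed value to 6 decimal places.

j₁+j₂−J=2  J+j₁−j₂=0  J−j₁+j₂=4  j₁+j₂+J+1=7
(j₁±m₁, j₂±m₂, J±M) = (0,2,3,3,1,3)
P² = 144/7
sum k=2..2:
  [2] +1/12 = 1/12
S = 1/12
C² = P²·S² = 1/7 ; C = +0.377964

+√(1/7) = +0.377964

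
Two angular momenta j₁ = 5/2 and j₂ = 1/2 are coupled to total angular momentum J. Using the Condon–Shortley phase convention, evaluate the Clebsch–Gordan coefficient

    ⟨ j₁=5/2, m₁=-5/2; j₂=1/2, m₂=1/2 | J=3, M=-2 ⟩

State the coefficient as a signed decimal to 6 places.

j₁+j₂−J=0  J+j₁−j₂=5  J−j₁+j₂=1  j₁+j₂+J+1=7
(j₁±m₁, j₂±m₂, J±M) = (0,5,1,0,1,5)
P² = 2400
sum k=0..0:
  [0] +1/120 = 1/120
S = 1/120
C² = P²·S² = 1/6 ; C = +0.408248

+√(1/6) ≈ +0.408248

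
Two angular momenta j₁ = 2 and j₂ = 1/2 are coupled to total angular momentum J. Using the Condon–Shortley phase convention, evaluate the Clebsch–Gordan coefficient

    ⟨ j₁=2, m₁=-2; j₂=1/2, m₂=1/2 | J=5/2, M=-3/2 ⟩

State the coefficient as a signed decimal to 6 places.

+√(1/5) ≈ +0.447214

√[6·0!4!1!/6! · 0!4!1!0!1!4!] = √(576/5)
  +(−1)^0/∏(0,0,4,1,0,0)! = 1/24  (running 1/24)
⟨..|..⟩ = √(576/5)·(1/24) = +0.447214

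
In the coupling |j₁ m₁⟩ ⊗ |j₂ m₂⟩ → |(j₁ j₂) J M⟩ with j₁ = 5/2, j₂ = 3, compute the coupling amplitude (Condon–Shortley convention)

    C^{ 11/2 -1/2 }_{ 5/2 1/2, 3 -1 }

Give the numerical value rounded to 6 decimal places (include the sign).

triangle: 0!*5!*6!/12! = 86400/479001600
(j±m)!: 3!*2!*2!*4!*5!*6! = 49766400
prefactor² = (2J+1)*Δ*N² = 8294400/77
  k=0: +1/(0!*0!*2!*2!*3!*4!) = 1/576
Σ = 1/576  ⇒  CG² = 8294400/77*1/576² = 25/77
CG = +√(25/77) = +0.569803

+0.569803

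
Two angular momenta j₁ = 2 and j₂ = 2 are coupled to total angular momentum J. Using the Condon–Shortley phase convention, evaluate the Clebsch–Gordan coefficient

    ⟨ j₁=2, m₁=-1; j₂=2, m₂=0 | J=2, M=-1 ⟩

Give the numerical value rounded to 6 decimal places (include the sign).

j₁+j₂−J=2  J+j₁−j₂=2  J−j₁+j₂=2  j₁+j₂+J+1=7
(j₁±m₁, j₂±m₂, J±M) = (1,3,2,2,1,3)
P² = 8/7
sum k=1..2:
  [1] −1/2 = -1/2
  [2] +1/4 = 1/4
S = -1/4
C² = P²·S² = 1/14 ; C = -0.267261

−√(1/14) = -0.267261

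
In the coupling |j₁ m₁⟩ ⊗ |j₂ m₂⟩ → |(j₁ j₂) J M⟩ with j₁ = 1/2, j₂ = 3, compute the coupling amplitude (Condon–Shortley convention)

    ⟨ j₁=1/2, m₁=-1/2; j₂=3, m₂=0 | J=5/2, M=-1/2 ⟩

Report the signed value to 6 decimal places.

√[6·1!0!5!/7! · 0!1!3!3!2!3!] = √(432/7)
  +(−1)^1/∏(1,0,0,2,0,3)! = -1/12  (running -1/12)
⟨..|..⟩ = √(432/7)·(-1/12) = -0.654654

−√(3/7) = -0.654654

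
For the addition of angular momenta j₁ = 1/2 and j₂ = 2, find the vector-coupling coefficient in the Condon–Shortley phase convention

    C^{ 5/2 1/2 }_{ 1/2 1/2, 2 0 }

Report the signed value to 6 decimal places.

triangle: 0!*1!*4!/6! = 24/720
(j±m)!: 1!*0!*2!*2!*3!*2! = 48
prefactor² = (2J+1)*Δ*N² = 48/5
  k=0: +1/(0!*0!*0!*2!*1!*2!) = 1/4
Σ = 1/4  ⇒  CG² = 48/5*1/4² = 3/5
CG = +√(3/5) = +0.774597

+0.774597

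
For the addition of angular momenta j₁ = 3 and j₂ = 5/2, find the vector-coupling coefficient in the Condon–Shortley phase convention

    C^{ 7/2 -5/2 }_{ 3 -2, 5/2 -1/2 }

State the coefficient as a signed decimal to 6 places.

−√(2/63) ≈ -0.178174

j₁+j₂−J=2  J+j₁−j₂=4  J−j₁+j₂=3  j₁+j₂+J+1=10
(j₁±m₁, j₂±m₂, J±M) = (1,5,2,3,1,6)
P² = 4608/7
sum k=1..2:
  [1] −1/48 = -1/48
  [2] +1/72 = 1/72
S = -1/144
C² = P²·S² = 2/63 ; C = -0.178174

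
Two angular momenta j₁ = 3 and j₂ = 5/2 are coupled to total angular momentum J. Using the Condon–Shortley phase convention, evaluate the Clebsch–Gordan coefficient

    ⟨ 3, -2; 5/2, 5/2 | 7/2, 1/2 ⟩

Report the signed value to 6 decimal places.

+0.503953

triangle: 2!·4!·3!/10! = 288/3628800
(j±m)!: 1!·5!·5!·0!·4!·3! = 2073600
prefactor² = (2J+1)·Δ·N² = 9216/7
  k=2: +1/(2!·0!·3!·3!·1!·0!) = 1/72
Σ = 1/72  ⇒  CG² = 9216/7·1/72² = 16/63
CG = +√(16/63) = +0.503953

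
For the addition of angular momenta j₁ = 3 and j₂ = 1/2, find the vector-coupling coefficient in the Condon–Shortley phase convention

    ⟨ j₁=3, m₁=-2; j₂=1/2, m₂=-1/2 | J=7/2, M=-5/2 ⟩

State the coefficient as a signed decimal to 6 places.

√[8·0!6!1!/8! · 1!5!0!1!1!6!] = √(86400/7)
  +(−1)^0/∏(0,0,5,0,1,1)! = 1/120  (running 1/120)
⟨..|..⟩ = √(86400/7)·(1/120) = +0.925820

+0.925820  (= +√(6/7))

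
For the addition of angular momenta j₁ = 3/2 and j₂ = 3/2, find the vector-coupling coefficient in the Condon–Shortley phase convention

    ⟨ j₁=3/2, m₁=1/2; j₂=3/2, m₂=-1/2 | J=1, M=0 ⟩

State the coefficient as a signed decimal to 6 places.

j₁+j₂−J=2  J+j₁−j₂=1  J−j₁+j₂=1  j₁+j₂+J+1=5
(j₁±m₁, j₂±m₂, J±M) = (2,1,1,2,1,1)
P² = 1/5
sum k=0..1:
  [0] +1/2 = 1/2
  [1] −1/1 = -1
S = -1/2
C² = P²·S² = 1/20 ; C = -0.223607

-0.223607  (= −√(1/20))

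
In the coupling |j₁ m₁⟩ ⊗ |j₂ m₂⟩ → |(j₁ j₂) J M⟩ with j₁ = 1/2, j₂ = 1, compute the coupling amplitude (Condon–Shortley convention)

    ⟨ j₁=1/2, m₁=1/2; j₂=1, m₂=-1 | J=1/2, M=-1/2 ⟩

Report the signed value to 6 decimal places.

+√(2/3) = +0.816497

√[2·1!0!1!/3! · 1!0!0!2!0!1!] = √(2/3)
  +(−1)^0/∏(0,1,0,0,0,1)! = 1  (running 1)
⟨..|..⟩ = √(2/3)·(1) = +0.816497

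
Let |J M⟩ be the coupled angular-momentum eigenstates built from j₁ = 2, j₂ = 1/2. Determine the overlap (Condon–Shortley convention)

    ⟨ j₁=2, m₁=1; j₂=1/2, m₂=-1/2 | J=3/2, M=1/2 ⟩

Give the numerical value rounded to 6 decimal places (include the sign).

j₁+j₂−J=1  J+j₁−j₂=3  J−j₁+j₂=0  j₁+j₂+J+1=5
(j₁±m₁, j₂±m₂, J±M) = (3,1,0,1,2,1)
P² = 12/5
sum k=0..0:
  [0] +1/2 = 1/2
S = 1/2
C² = P²·S² = 3/5 ; C = +0.774597

+0.774597  (= +√(3/5))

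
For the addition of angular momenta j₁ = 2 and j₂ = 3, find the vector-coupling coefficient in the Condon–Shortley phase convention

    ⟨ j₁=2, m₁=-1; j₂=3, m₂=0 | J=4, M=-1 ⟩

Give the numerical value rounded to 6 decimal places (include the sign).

−√(3/14) ≈ -0.462910

√[9·1!3!5!/10! · 1!3!3!3!3!5!] = √(1944/7)
  +(−1)^0/∏(0,1,3,3,0,2)! = 1/72  (running 1/72)
  +(−1)^1/∏(1,0,2,2,1,3)! = -1/24  (running -1/36)
⟨..|..⟩ = √(1944/7)·(-1/36) = -0.462910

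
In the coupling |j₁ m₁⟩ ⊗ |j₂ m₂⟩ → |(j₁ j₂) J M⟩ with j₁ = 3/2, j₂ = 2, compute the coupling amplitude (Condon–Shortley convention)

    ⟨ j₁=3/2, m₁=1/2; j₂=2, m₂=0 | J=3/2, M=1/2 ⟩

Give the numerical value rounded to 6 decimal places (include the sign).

j₁+j₂−J=2  J+j₁−j₂=1  J−j₁+j₂=2  j₁+j₂+J+1=6
(j₁±m₁, j₂±m₂, J±M) = (2,1,2,2,2,1)
P² = 16/45
sum k=0..1:
  [0] +1/4 = 1/4
  [1] −1/1 = -1
S = -3/4
C² = P²·S² = 1/5 ; C = -0.447214

-0.447214  (= −√(1/5))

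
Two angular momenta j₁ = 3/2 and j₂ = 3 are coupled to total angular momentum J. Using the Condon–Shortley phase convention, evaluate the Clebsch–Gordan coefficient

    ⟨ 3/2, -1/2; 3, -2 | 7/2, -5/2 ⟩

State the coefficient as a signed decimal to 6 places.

triangle: 1!·2!·5!/9! = 240/362880
(j±m)!: 1!·2!·1!·5!·1!·6! = 172800
prefactor² = (2J+1)·Δ·N² = 6400/7
  k=0: +1/(0!·1!·2!·1!·0!·4!) = 1/48
  k=1: −1/(1!·0!·1!·0!·1!·5!) = -1/120
Σ = 1/80  ⇒  CG² = 6400/7·1/80² = 1/7
CG = +√(1/7) = +0.377964

+√(1/7) = +0.377964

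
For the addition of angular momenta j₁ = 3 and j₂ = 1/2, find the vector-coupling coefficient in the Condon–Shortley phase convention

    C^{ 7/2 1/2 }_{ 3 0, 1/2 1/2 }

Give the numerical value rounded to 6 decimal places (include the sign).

j₁+j₂−J=0  J+j₁−j₂=6  J−j₁+j₂=1  j₁+j₂+J+1=8
(j₁±m₁, j₂±m₂, J±M) = (3,3,1,0,4,3)
P² = 5184/7
sum k=0..0:
  [0] +1/36 = 1/36
S = 1/36
C² = P²·S² = 4/7 ; C = +0.755929

+√(4/7) ≈ +0.755929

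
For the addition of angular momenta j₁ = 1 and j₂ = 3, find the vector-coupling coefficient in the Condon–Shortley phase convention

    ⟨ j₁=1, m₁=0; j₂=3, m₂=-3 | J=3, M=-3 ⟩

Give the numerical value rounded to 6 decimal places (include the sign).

+√(3/4) = +0.866025

triangle: 1!·1!·5!/8! = 120/40320
(j±m)!: 1!·1!·0!·6!·0!·6! = 518400
prefactor² = (2J+1)·Δ·N² = 10800
  k=0: +1/(0!·1!·1!·0!·0!·5!) = 1/120
Σ = 1/120  ⇒  CG² = 10800·1/120² = 3/4
CG = +√(3/4) = +0.866025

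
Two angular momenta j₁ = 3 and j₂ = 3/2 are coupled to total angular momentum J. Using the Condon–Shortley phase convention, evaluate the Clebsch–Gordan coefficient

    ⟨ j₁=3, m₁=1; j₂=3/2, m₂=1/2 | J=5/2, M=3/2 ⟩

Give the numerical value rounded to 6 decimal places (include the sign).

-0.591608

√[6·2!4!1!/8! · 4!2!2!1!4!1!] = √(576/35)
  +(−1)^1/∏(1,1,1,1,3,0)! = -1/6  (running -1/6)
  +(−1)^2/∏(2,0,0,0,4,1)! = 1/48  (running -7/48)
⟨..|..⟩ = √(576/35)·(-7/48) = -0.591608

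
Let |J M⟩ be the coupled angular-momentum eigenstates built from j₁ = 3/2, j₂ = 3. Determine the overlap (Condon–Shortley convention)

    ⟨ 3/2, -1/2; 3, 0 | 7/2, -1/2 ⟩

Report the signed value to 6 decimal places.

-0.308607

j₁+j₂−J=1  J+j₁−j₂=2  J−j₁+j₂=5  j₁+j₂+J+1=9
(j₁±m₁, j₂±m₂, J±M) = (1,2,3,3,3,4)
P² = 384/7
sum k=0..1:
  [0] +1/24 = 1/24
  [1] −1/12 = -1/12
S = -1/24
C² = P²·S² = 2/21 ; C = -0.308607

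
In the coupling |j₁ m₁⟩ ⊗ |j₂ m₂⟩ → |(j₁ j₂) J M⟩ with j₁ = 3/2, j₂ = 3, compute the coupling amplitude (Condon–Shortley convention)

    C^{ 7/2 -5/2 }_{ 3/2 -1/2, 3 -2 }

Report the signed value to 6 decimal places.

√[8·1!2!5!/9! · 1!2!1!5!1!6!] = √(6400/7)
  +(−1)^0/∏(0,1,2,1,0,4)! = 1/48  (running 1/48)
  +(−1)^1/∏(1,0,1,0,1,5)! = -1/120  (running 1/80)
⟨..|..⟩ = √(6400/7)·(1/80) = +0.377964

+√(1/7) ≈ +0.377964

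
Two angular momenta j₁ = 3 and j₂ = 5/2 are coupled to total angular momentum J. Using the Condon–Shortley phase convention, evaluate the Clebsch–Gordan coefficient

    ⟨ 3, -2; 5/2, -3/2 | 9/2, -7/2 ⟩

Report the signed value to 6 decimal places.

triangle: 1!×5!×4!/11! = 2880/39916800
(j±m)!: 1!×5!×1!×4!×1!×8! = 116121600
prefactor² = (2J+1)×Δ×N² = 921600/11
  k=0: +1/(0!×1!×5!×1!×0!×3!) = 1/720
  k=1: −1/(1!×0!×4!×0!×1!×4!) = -1/576
Σ = -1/2880  ⇒  CG² = 921600/11×(-1/2880)² = 1/99
CG = −√(1/99) = -0.100504

−√(1/99) = -0.100504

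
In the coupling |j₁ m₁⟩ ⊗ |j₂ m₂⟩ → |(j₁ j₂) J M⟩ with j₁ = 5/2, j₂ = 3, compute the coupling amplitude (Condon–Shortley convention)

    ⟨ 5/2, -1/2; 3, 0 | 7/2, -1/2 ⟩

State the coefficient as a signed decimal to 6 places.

−√(4/21) ≈ -0.436436

√[8·2!3!4!/10! · 2!3!3!3!3!4!] = √(6912/175)
  +(−1)^0/∏(0,2,3,3,0,1)! = 1/72  (running 1/72)
  +(−1)^1/∏(1,1,2,2,1,2)! = -1/8  (running -1/9)
  +(−1)^2/∏(2,0,1,1,2,3)! = 1/24  (running -5/72)
⟨..|..⟩ = √(6912/175)·(-5/72) = -0.436436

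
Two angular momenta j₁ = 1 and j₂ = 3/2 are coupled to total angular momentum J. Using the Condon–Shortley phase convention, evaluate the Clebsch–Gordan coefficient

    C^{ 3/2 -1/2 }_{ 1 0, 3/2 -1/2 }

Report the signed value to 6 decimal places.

+√(1/15) ≈ +0.258199

j₁+j₂−J=1  J+j₁−j₂=1  J−j₁+j₂=2  j₁+j₂+J+1=5
(j₁±m₁, j₂±m₂, J±M) = (1,1,1,2,1,2)
P² = 4/15
sum k=0..1:
  [0] +1/1 = 1
  [1] −1/2 = -1/2
S = 1/2
C² = P²·S² = 1/15 ; C = +0.258199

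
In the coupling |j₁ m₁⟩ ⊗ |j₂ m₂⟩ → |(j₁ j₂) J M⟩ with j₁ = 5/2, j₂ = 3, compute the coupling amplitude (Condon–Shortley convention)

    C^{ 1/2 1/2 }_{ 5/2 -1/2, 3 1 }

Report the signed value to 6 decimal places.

-0.436436  (= −√(4/21))

j₁+j₂−J=5  J+j₁−j₂=0  J−j₁+j₂=1  j₁+j₂+J+1=7
(j₁±m₁, j₂±m₂, J±M) = (2,3,4,2,1,0)
P² = 192/7
sum k=3..3:
  [3] −1/12 = -1/12
S = -1/12
C² = P²·S² = 4/21 ; C = -0.436436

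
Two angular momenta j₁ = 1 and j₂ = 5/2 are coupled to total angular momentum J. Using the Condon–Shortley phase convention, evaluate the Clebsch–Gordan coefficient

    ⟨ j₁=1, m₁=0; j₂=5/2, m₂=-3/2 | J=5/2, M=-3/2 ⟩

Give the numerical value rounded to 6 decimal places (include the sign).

triangle: 1!*1!*4!/7! = 24/5040
(j±m)!: 1!*1!*1!*4!*1!*4! = 576
prefactor² = (2J+1)*Δ*N² = 576/35
  k=0: +1/(0!*1!*1!*1!*0!*3!) = 1/6
  k=1: −1/(1!*0!*0!*0!*1!*4!) = -1/24
Σ = 1/8  ⇒  CG² = 576/35*1/8² = 9/35
CG = +√(9/35) = +0.507093

+0.507093  (= +√(9/35))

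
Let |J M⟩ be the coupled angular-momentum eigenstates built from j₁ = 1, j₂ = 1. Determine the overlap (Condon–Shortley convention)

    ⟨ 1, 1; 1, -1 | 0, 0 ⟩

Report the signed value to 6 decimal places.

triangle: 2!*0!*0!/3! = 2/6
(j±m)!: 2!*0!*0!*2!*0!*0! = 4
prefactor² = (2J+1)*Δ*N² = 4/3
  k=0: +1/(0!*2!*0!*0!*0!*0!) = 1/2
Σ = 1/2  ⇒  CG² = 4/3*1/2² = 1/3
CG = +√(1/3) = +0.577350

+0.577350  (= +√(1/3))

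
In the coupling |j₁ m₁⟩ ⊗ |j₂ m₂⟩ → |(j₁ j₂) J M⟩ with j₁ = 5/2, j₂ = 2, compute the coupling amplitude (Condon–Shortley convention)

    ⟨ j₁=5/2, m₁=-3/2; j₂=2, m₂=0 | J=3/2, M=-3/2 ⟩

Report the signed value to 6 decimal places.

+√(12/35) = +0.585540

j₁+j₂−J=3  J+j₁−j₂=2  J−j₁+j₂=1  j₁+j₂+J+1=7
(j₁±m₁, j₂±m₂, J±M) = (1,4,2,2,0,3)
P² = 192/35
sum k=2..2:
  [2] +1/4 = 1/4
S = 1/4
C² = P²·S² = 12/35 ; C = +0.585540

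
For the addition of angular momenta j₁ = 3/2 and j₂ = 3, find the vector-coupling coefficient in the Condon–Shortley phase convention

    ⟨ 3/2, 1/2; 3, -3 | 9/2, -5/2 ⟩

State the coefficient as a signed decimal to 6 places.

j₁+j₂−J=0  J+j₁−j₂=3  J−j₁+j₂=6  j₁+j₂+J+1=10
(j₁±m₁, j₂±m₂, J±M) = (2,1,0,6,2,7)
P² = 172800
sum k=0..0:
  [0] +1/1440 = 1/1440
S = 1/1440
C² = P²·S² = 1/12 ; C = +0.288675

+0.288675  (= +√(1/12))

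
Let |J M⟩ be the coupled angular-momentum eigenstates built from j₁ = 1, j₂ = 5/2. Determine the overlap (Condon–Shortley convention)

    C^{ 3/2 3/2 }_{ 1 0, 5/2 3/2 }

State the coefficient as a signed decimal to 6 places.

-0.516398

j₁+j₂−J=2  J+j₁−j₂=0  J−j₁+j₂=3  j₁+j₂+J+1=6
(j₁±m₁, j₂±m₂, J±M) = (1,1,4,1,3,0)
P² = 48/5
sum k=1..1:
  [1] −1/6 = -1/6
S = -1/6
C² = P²·S² = 4/15 ; C = -0.516398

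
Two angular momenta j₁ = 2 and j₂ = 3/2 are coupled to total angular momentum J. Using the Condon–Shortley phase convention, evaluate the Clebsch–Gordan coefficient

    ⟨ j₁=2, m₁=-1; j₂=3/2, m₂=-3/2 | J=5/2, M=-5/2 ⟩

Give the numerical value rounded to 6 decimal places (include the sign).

j₁+j₂−J=1  J+j₁−j₂=3  J−j₁+j₂=2  j₁+j₂+J+1=7
(j₁±m₁, j₂±m₂, J±M) = (1,3,0,3,0,5)
P² = 432/7
sum k=0..0:
  [0] +1/12 = 1/12
S = 1/12
C² = P²·S² = 3/7 ; C = +0.654654

+√(3/7) = +0.654654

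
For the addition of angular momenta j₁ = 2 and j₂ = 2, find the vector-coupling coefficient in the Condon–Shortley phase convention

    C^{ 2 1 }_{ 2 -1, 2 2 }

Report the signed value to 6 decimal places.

+0.654654

j₁+j₂−J=2  J+j₁−j₂=2  J−j₁+j₂=2  j₁+j₂+J+1=7
(j₁±m₁, j₂±m₂, J±M) = (1,3,4,0,3,1)
P² = 48/7
sum k=2..2:
  [2] +1/4 = 1/4
S = 1/4
C² = P²·S² = 3/7 ; C = +0.654654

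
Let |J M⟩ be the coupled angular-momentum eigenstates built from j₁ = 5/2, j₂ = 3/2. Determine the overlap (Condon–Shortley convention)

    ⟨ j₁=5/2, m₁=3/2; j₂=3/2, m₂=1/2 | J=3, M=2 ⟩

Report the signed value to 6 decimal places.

√[7·1!4!2!/8! · 4!1!2!1!5!1!] = √(48)
  +(−1)^0/∏(0,1,1,2,3,0)! = 1/12  (running 1/12)
  +(−1)^1/∏(1,0,0,1,4,1)! = -1/24  (running 1/24)
⟨..|..⟩ = √(48)·(1/24) = +0.288675

+0.288675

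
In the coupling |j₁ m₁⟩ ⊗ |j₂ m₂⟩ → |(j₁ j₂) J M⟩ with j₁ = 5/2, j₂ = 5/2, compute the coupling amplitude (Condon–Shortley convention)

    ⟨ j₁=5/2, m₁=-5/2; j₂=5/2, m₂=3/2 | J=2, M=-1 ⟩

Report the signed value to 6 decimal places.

triangle: 3!*2!*2!/8! = 24/40320
(j±m)!: 0!*5!*4!*1!*1!*3! = 17280
prefactor² = (2J+1)*Δ*N² = 360/7
  k=3: −1/(3!*0!*2!*1!*0!*1!) = -1/12
Σ = -1/12  ⇒  CG² = 360/7*(-1/12)² = 5/14
CG = −√(5/14) = -0.597614

-0.597614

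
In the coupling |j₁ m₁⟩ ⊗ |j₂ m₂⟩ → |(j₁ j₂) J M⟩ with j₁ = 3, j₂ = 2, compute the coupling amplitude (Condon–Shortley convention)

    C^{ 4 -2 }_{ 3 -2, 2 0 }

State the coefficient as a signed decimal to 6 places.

√[9·1!5!3!/10! · 1!5!2!2!2!6!] = √(8640/7)
  +(−1)^0/∏(0,1,5,2,0,1)! = 1/240  (running 1/240)
  +(−1)^1/∏(1,0,4,1,1,2)! = -1/48  (running -1/60)
⟨..|..⟩ = √(8640/7)·(-1/60) = -0.585540

-0.585540  (= −√(12/35))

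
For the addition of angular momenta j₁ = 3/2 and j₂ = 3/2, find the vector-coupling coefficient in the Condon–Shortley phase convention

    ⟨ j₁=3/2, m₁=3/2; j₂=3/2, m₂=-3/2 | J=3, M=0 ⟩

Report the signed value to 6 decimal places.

j₁+j₂−J=0  J+j₁−j₂=3  J−j₁+j₂=3  j₁+j₂+J+1=7
(j₁±m₁, j₂±m₂, J±M) = (3,0,0,3,3,3)
P² = 324/5
sum k=0..0:
  [0] +1/36 = 1/36
S = 1/36
C² = P²·S² = 1/20 ; C = +0.223607

+0.223607  (= +√(1/20))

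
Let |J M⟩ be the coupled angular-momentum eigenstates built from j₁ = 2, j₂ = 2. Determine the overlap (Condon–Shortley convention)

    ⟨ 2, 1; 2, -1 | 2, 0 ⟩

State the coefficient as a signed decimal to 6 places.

+0.267261  (= +√(1/14))

j₁+j₂−J=2  J+j₁−j₂=2  J−j₁+j₂=2  j₁+j₂+J+1=7
(j₁±m₁, j₂±m₂, J±M) = (3,1,1,3,2,2)
P² = 8/7
sum k=0..1:
  [0] +1/2 = 1/2
  [1] −1/4 = -1/4
S = 1/4
C² = P²·S² = 1/14 ; C = +0.267261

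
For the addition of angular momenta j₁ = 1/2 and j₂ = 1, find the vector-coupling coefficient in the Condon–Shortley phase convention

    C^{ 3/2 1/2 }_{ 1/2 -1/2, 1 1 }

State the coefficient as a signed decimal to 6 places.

triangle: 0!·1!·2!/4! = 2/24
(j±m)!: 0!·1!·2!·0!·2!·1! = 4
prefactor² = (2J+1)·Δ·N² = 4/3
  k=0: +1/(0!·0!·1!·2!·0!·0!) = 1/2
Σ = 1/2  ⇒  CG² = 4/3·1/2² = 1/3
CG = +√(1/3) = +0.577350

+√(1/3) ≈ +0.577350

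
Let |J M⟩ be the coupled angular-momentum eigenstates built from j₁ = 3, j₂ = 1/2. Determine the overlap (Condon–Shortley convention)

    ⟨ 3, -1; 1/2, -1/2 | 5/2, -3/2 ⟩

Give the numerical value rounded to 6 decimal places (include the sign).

+√(2/7) ≈ +0.534522

j₁+j₂−J=1  J+j₁−j₂=5  J−j₁+j₂=0  j₁+j₂+J+1=7
(j₁±m₁, j₂±m₂, J±M) = (2,4,0,1,1,4)
P² = 1152/7
sum k=0..0:
  [0] +1/24 = 1/24
S = 1/24
C² = P²·S² = 2/7 ; C = +0.534522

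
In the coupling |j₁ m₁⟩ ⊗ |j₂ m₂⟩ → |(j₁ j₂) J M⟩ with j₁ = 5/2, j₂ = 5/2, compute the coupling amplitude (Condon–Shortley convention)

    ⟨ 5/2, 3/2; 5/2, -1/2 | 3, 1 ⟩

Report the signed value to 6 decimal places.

triangle: 2!×3!×3!/9! = 72/362880
(j±m)!: 4!×1!×2!×3!×4!×2! = 13824
prefactor² = (2J+1)×Δ×N² = 96/5
  k=0: +1/(0!×2!×1!×2!×2!×1!) = 1/8
  k=1: −1/(1!×1!×0!×1!×3!×2!) = -1/12
Σ = 1/24  ⇒  CG² = 96/5×1/24² = 1/30
CG = +√(1/30) = +0.182574

+√(1/30) ≈ +0.182574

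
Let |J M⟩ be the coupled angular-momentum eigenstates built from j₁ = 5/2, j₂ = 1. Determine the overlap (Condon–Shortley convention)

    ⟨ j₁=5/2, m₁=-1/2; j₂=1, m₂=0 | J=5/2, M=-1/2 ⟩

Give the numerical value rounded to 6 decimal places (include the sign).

triangle: 1!*4!*1!/7! = 24/5040
(j±m)!: 2!*3!*1!*1!*2!*3! = 144
prefactor² = (2J+1)*Δ*N² = 144/35
  k=0: +1/(0!*1!*3!*1!*1!*0!) = 1/6
  k=1: −1/(1!*0!*2!*0!*2!*1!) = -1/4
Σ = -1/12  ⇒  CG² = 144/35*(-1/12)² = 1/35
CG = −√(1/35) = -0.169031

-0.169031  (= −√(1/35))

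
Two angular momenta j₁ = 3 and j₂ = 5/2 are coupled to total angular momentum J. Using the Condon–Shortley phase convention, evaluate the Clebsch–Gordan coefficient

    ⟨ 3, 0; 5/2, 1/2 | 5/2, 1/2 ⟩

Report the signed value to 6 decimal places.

+0.276026

√[6·3!3!2!/9! · 3!3!3!2!3!2!] = √(216/35)
  +(−1)^1/∏(1,2,2,2,1,0)! = -1/8  (running -1/8)
  +(−1)^2/∏(2,1,1,1,2,1)! = 1/4  (running 1/8)
  +(−1)^3/∏(3,0,0,0,3,2)! = -1/72  (running 1/9)
⟨..|..⟩ = √(216/35)·(1/9) = +0.276026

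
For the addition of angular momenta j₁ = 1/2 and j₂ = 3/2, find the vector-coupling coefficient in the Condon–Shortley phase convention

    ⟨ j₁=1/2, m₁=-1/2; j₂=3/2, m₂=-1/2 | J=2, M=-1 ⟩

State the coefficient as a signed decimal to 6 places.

√[5·0!1!3!/5! · 0!1!1!2!1!3!] = √(3)
  +(−1)^0/∏(0,0,1,1,0,2)! = 1/2  (running 1/2)
⟨..|..⟩ = √(3)·(1/2) = +0.866025

+√(3/4) = +0.866025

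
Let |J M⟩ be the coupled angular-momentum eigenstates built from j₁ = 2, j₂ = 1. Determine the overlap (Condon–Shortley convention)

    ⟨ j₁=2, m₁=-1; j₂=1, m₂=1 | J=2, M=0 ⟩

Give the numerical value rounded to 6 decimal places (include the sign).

j₁+j₂−J=1  J+j₁−j₂=3  J−j₁+j₂=1  j₁+j₂+J+1=6
(j₁±m₁, j₂±m₂, J±M) = (1,3,2,0,2,2)
P² = 2
sum k=1..1:
  [1] −1/2 = -1/2
S = -1/2
C² = P²·S² = 1/2 ; C = -0.707107

−√(1/2) ≈ -0.707107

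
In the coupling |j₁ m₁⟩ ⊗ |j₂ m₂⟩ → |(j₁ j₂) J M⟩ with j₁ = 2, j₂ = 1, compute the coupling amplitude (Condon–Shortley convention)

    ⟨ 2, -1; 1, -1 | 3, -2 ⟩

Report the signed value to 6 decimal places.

j₁+j₂−J=0  J+j₁−j₂=4  J−j₁+j₂=2  j₁+j₂+J+1=7
(j₁±m₁, j₂±m₂, J±M) = (1,3,0,2,1,5)
P² = 96
sum k=0..0:
  [0] +1/12 = 1/12
S = 1/12
C² = P²·S² = 2/3 ; C = +0.816497

+√(2/3) ≈ +0.816497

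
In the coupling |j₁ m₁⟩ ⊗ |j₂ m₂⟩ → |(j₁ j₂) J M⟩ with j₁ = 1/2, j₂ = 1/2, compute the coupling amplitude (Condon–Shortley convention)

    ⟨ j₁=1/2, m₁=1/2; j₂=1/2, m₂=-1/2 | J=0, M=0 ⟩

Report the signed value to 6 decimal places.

+0.707107

triangle: 1!*0!*0!/2! = 1/2
(j±m)!: 1!*0!*0!*1!*0!*0! = 1
prefactor² = (2J+1)*Δ*N² = 1/2
  k=0: +1/(0!*1!*0!*0!*0!*0!) = 1
Σ = 1  ⇒  CG² = 1/2*1² = 1/2
CG = +√(1/2) = +0.707107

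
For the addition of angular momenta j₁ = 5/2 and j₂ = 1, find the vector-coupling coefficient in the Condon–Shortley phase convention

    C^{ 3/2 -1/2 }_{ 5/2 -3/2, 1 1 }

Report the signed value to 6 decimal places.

√[4·2!3!0!/6! · 1!4!2!0!1!2!] = √(32/5)
  +(−1)^2/∏(2,0,2,0,1,0)! = 1/4  (running 1/4)
⟨..|..⟩ = √(32/5)·(1/4) = +0.632456

+0.632456  (= +√(2/5))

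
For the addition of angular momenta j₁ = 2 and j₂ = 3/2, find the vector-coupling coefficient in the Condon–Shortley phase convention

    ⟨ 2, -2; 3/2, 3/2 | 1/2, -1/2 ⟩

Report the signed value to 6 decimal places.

−√(2/5) = -0.632456

√[2·3!1!0!/5! · 0!4!3!0!0!1!] = √(72/5)
  +(−1)^3/∏(3,0,1,0,0,0)! = -1/6  (running -1/6)
⟨..|..⟩ = √(72/5)·(-1/6) = -0.632456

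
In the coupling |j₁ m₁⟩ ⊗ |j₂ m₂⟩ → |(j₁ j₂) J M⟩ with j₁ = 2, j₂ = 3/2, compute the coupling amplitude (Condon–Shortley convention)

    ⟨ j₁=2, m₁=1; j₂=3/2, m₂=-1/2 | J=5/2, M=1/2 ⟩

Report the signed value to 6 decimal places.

j₁+j₂−J=1  J+j₁−j₂=3  J−j₁+j₂=2  j₁+j₂+J+1=7
(j₁±m₁, j₂±m₂, J±M) = (3,1,1,2,3,2)
P² = 72/35
sum k=0..1:
  [0] +1/2 = 1/2
  [1] −1/12 = -1/12
S = 5/12
C² = P²·S² = 5/14 ; C = +0.597614

+0.597614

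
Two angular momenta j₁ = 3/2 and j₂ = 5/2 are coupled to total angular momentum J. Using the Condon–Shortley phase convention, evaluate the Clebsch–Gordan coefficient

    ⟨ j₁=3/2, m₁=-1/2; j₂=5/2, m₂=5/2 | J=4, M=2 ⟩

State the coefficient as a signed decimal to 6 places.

+√(3/28) ≈ +0.327327

triangle: 0!*3!*5!/9! = 720/362880
(j±m)!: 1!*2!*5!*0!*6!*2! = 345600
prefactor² = (2J+1)*Δ*N² = 43200/7
  k=0: +1/(0!*0!*2!*5!*1!*0!) = 1/240
Σ = 1/240  ⇒  CG² = 43200/7*1/240² = 3/28
CG = +√(3/28) = +0.327327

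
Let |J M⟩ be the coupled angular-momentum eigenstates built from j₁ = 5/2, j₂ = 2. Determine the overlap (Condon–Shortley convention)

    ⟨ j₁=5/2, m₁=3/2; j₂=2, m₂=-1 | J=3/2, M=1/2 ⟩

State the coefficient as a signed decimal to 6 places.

j₁+j₂−J=3  J+j₁−j₂=2  J−j₁+j₂=1  j₁+j₂+J+1=7
(j₁±m₁, j₂±m₂, J±M) = (4,1,1,3,2,1)
P² = 96/35
sum k=0..1:
  [0] +1/6 = 1/6
  [1] −1/4 = -1/4
S = -1/12
C² = P²·S² = 2/105 ; C = -0.138013

−√(2/105) ≈ -0.138013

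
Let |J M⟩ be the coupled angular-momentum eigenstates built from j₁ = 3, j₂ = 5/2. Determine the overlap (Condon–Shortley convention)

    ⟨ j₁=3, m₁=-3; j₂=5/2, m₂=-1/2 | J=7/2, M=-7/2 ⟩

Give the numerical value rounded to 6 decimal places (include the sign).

j₁+j₂−J=2  J+j₁−j₂=4  J−j₁+j₂=3  j₁+j₂+J+1=10
(j₁±m₁, j₂±m₂, J±M) = (0,6,2,3,0,7)
P² = 27648
sum k=2..2:
  [2] +1/288 = 1/288
S = 1/288
C² = P²·S² = 1/3 ; C = +0.577350

+√(1/3) ≈ +0.577350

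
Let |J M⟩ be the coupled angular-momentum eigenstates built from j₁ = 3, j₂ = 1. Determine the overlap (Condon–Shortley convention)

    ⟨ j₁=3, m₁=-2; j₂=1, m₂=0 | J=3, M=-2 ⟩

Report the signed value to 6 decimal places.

j₁+j₂−J=1  J+j₁−j₂=5  J−j₁+j₂=1  j₁+j₂+J+1=8
(j₁±m₁, j₂±m₂, J±M) = (1,5,1,1,1,5)
P² = 300
sum k=0..1:
  [0] +1/120 = 1/120
  [1] −1/24 = -1/24
S = -1/30
C² = P²·S² = 1/3 ; C = -0.577350

-0.577350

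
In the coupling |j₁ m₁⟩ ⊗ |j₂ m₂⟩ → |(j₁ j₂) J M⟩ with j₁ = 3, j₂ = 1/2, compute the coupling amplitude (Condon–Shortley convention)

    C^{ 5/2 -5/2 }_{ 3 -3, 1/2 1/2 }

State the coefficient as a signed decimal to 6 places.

j₁+j₂−J=1  J+j₁−j₂=5  J−j₁+j₂=0  j₁+j₂+J+1=7
(j₁±m₁, j₂±m₂, J±M) = (0,6,1,0,0,5)
P² = 86400/7
sum k=1..1:
  [1] −1/120 = -1/120
S = -1/120
C² = P²·S² = 6/7 ; C = -0.925820

−√(6/7) = -0.925820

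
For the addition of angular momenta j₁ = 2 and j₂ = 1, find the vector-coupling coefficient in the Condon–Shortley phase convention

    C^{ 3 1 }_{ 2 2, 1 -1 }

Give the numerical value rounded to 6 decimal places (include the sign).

+√(1/15) = +0.258199

j₁+j₂−J=0  J+j₁−j₂=4  J−j₁+j₂=2  j₁+j₂+J+1=7
(j₁±m₁, j₂±m₂, J±M) = (4,0,0,2,4,2)
P² = 768/5
sum k=0..0:
  [0] +1/48 = 1/48
S = 1/48
C² = P²·S² = 1/15 ; C = +0.258199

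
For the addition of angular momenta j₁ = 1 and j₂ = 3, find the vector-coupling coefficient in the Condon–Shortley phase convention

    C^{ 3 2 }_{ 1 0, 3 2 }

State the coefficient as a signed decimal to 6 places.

j₁+j₂−J=1  J+j₁−j₂=1  J−j₁+j₂=5  j₁+j₂+J+1=8
(j₁±m₁, j₂±m₂, J±M) = (1,1,5,1,5,1)
P² = 300
sum k=0..1:
  [0] +1/120 = 1/120
  [1] −1/24 = -1/24
S = -1/30
C² = P²·S² = 1/3 ; C = -0.577350

−√(1/3) ≈ -0.577350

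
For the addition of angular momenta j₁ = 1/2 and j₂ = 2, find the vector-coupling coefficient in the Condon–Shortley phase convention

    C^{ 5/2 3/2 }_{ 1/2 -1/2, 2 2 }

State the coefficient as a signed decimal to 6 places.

j₁+j₂−J=0  J+j₁−j₂=1  J−j₁+j₂=4  j₁+j₂+J+1=6
(j₁±m₁, j₂±m₂, J±M) = (0,1,4,0,4,1)
P² = 576/5
sum k=0..0:
  [0] +1/24 = 1/24
S = 1/24
C² = P²·S² = 1/5 ; C = +0.447214

+0.447214  (= +√(1/5))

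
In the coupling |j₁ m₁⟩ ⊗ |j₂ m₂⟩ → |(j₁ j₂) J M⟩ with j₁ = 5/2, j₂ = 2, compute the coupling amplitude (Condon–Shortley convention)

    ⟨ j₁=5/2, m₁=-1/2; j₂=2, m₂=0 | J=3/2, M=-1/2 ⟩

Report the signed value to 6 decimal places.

triangle: 3!×2!×1!/7! = 12/5040
(j±m)!: 2!×3!×2!×2!×1!×2! = 96
prefactor² = (2J+1)×Δ×N² = 32/35
  k=1: −1/(1!×2!×2!×1!×0!×0!) = -1/4
  k=2: +1/(2!×1!×1!×0!×1!×1!) = 1/2
Σ = 1/4  ⇒  CG² = 32/35×1/4² = 2/35
CG = +√(2/35) = +0.239046

+0.239046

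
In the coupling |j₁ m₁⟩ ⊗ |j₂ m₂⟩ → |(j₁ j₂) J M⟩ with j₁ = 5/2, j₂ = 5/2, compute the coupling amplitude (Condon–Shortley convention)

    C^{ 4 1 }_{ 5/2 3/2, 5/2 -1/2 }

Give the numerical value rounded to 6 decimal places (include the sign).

+0.597614  (= +√(5/14))

√[9·1!4!4!/10! · 4!1!2!3!5!3!] = √(10368/35)
  +(−1)^0/∏(0,1,1,2,3,2)! = 1/24  (running 1/24)
  +(−1)^1/∏(1,0,0,1,4,3)! = -1/144  (running 5/144)
⟨..|..⟩ = √(10368/35)·(5/144) = +0.597614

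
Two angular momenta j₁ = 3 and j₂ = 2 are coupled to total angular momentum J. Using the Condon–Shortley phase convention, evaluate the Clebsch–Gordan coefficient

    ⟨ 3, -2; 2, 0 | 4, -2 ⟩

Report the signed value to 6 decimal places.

triangle: 1!·5!·3!/10! = 720/3628800
(j±m)!: 1!·5!·2!·2!·2!·6! = 691200
prefactor² = (2J+1)·Δ·N² = 8640/7
  k=0: +1/(0!·1!·5!·2!·0!·1!) = 1/240
  k=1: −1/(1!·0!·4!·1!·1!·2!) = -1/48
Σ = -1/60  ⇒  CG² = 8640/7·(-1/60)² = 12/35
CG = −√(12/35) = -0.585540

−√(12/35) ≈ -0.585540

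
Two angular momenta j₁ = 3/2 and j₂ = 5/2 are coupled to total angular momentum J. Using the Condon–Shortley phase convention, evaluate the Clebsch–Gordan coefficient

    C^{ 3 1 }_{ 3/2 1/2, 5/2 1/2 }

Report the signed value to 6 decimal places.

√[7·1!2!4!/8! · 2!1!3!2!4!2!] = √(48/5)
  +(−1)^0/∏(0,1,1,3,1,1)! = 1/6  (running 1/6)
  +(−1)^1/∏(1,0,0,2,2,2)! = -1/8  (running 1/24)
⟨..|..⟩ = √(48/5)·(1/24) = +0.129099

+0.129099  (= +√(1/60))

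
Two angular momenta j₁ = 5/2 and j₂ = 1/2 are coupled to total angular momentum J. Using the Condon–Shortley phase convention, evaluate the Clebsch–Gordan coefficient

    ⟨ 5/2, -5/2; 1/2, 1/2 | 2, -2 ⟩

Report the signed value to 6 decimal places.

−√(5/6) = -0.912871

triangle: 1!·4!·0!/6! = 24/720
(j±m)!: 0!·5!·1!·0!·0!·4! = 2880
prefactor² = (2J+1)·Δ·N² = 480
  k=1: −1/(1!·0!·4!·0!·0!·0!) = -1/24
Σ = -1/24  ⇒  CG² = 480·(-1/24)² = 5/6
CG = −√(5/6) = -0.912871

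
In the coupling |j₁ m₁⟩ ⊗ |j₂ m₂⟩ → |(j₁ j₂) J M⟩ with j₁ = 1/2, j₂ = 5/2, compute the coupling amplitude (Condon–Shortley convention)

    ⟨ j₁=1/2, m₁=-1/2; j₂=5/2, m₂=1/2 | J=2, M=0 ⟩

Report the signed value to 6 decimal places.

-0.707107

triangle: 1!×0!×4!/6! = 24/720
(j±m)!: 0!×1!×3!×2!×2!×2! = 48
prefactor² = (2J+1)×Δ×N² = 8
  k=1: −1/(1!×0!×0!×2!×0!×2!) = -1/4
Σ = -1/4  ⇒  CG² = 8×(-1/4)² = 1/2
CG = −√(1/2) = -0.707107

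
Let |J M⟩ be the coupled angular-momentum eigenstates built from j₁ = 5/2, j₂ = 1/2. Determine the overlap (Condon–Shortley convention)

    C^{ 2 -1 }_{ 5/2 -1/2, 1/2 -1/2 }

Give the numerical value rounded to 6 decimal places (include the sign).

√[5·1!4!0!/6! · 2!3!0!1!1!3!] = √(12)
  +(−1)^0/∏(0,1,3,0,1,0)! = 1/6  (running 1/6)
⟨..|..⟩ = √(12)·(1/6) = +0.577350

+0.577350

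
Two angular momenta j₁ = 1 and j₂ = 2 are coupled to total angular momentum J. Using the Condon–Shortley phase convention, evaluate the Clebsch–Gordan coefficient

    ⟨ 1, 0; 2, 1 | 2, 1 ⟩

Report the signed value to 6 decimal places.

-0.408248

j₁+j₂−J=1  J+j₁−j₂=1  J−j₁+j₂=3  j₁+j₂+J+1=6
(j₁±m₁, j₂±m₂, J±M) = (1,1,3,1,3,1)
P² = 3/2
sum k=0..1:
  [0] +1/6 = 1/6
  [1] −1/2 = -1/2
S = -1/3
C² = P²·S² = 1/6 ; C = -0.408248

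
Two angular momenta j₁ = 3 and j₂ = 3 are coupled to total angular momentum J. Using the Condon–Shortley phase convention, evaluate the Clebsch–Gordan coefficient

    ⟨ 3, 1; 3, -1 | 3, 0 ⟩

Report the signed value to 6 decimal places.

triangle: 3!*3!*3!/10! = 216/3628800
(j±m)!: 4!*2!*2!*4!*3!*3! = 82944
prefactor² = (2J+1)*Δ*N² = 864/25
  k=0: +1/(0!*3!*2!*2!*1!*1!) = 1/24
  k=1: −1/(1!*2!*1!*1!*2!*2!) = -1/8
  k=2: +1/(2!*1!*0!*0!*3!*3!) = 1/72
Σ = -5/72  ⇒  CG² = 864/25*(-5/72)² = 1/6
CG = −√(1/6) = -0.408248

-0.408248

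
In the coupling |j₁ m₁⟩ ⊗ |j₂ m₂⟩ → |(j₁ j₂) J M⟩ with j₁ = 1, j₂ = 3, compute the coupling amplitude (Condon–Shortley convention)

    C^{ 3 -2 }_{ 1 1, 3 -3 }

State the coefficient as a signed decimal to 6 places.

+0.500000  (= +√(1/4))

triangle: 1!×1!×5!/8! = 120/40320
(j±m)!: 2!×0!×0!×6!×1!×5! = 172800
prefactor² = (2J+1)×Δ×N² = 3600
  k=0: +1/(0!×1!×0!×0!×1!×5!) = 1/120
Σ = 1/120  ⇒  CG² = 3600×1/120² = 1/4
CG = +√(1/4) = +0.500000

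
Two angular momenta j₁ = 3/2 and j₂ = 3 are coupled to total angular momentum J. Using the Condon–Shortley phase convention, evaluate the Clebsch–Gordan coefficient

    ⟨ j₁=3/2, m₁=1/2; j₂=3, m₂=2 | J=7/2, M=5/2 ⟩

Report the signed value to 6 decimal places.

-0.377964

j₁+j₂−J=1  J+j₁−j₂=2  J−j₁+j₂=5  j₁+j₂+J+1=9
(j₁±m₁, j₂±m₂, J±M) = (2,1,5,1,6,1)
P² = 6400/7
sum k=0..1:
  [0] +1/120 = 1/120
  [1] −1/48 = -1/48
S = -1/80
C² = P²·S² = 1/7 ; C = -0.377964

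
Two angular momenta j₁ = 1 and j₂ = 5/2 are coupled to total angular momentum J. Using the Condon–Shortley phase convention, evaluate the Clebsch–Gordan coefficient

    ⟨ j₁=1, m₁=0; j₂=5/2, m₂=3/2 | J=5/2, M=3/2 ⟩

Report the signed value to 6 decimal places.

triangle: 1!*1!*4!/7! = 24/5040
(j±m)!: 1!*1!*4!*1!*4!*1! = 576
prefactor² = (2J+1)*Δ*N² = 576/35
  k=0: +1/(0!*1!*1!*4!*0!*0!) = 1/24
  k=1: −1/(1!*0!*0!*3!*1!*1!) = -1/6
Σ = -1/8  ⇒  CG² = 576/35*(-1/8)² = 9/35
CG = −√(9/35) = -0.507093

−√(9/35) = -0.507093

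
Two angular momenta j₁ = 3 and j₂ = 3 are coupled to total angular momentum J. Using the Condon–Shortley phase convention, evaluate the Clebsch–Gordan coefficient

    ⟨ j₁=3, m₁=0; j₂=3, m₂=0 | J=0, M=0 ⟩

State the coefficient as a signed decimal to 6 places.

−√(1/7) = -0.377964

j₁+j₂−J=6  J+j₁−j₂=0  J−j₁+j₂=0  j₁+j₂+J+1=7
(j₁±m₁, j₂±m₂, J±M) = (3,3,3,3,0,0)
P² = 1296/7
sum k=3..3:
  [3] −1/36 = -1/36
S = -1/36
C² = P²·S² = 1/7 ; C = -0.377964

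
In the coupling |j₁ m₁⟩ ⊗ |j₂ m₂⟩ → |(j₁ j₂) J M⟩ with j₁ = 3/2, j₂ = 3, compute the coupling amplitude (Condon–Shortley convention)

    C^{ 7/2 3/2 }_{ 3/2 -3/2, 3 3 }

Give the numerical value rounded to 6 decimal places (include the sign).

-0.308607  (= −√(2/21))

triangle: 1!·2!·5!/9! = 240/362880
(j±m)!: 0!·3!·6!·0!·5!·2! = 1036800
prefactor² = (2J+1)·Δ·N² = 38400/7
  k=1: −1/(1!·0!·2!·5!·0!·0!) = -1/240
Σ = -1/240  ⇒  CG² = 38400/7·(-1/240)² = 2/21
CG = −√(2/21) = -0.308607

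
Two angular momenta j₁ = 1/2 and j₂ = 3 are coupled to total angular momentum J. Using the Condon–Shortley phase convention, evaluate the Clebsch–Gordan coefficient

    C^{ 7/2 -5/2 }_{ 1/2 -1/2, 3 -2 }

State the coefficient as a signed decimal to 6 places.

+0.925820  (= +√(6/7))

triangle: 0!×1!×6!/8! = 720/40320
(j±m)!: 0!×1!×1!×5!×1!×6! = 86400
prefactor² = (2J+1)×Δ×N² = 86400/7
  k=0: +1/(0!×0!×1!×1!×0!×5!) = 1/120
Σ = 1/120  ⇒  CG² = 86400/7×1/120² = 6/7
CG = +√(6/7) = +0.925820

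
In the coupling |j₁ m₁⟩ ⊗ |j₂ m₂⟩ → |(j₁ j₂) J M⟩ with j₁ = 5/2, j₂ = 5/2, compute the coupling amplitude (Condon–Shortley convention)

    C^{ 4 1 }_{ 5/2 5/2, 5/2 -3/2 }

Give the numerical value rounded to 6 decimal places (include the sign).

triangle: 1!·4!·4!/10! = 576/3628800
(j±m)!: 5!·0!·1!·4!·5!·3! = 2073600
prefactor² = (2J+1)·Δ·N² = 20736/7
  k=0: +1/(0!·1!·0!·1!·4!·3!) = 1/144
Σ = 1/144  ⇒  CG² = 20736/7·1/144² = 1/7
CG = +√(1/7) = +0.377964

+0.377964  (= +√(1/7))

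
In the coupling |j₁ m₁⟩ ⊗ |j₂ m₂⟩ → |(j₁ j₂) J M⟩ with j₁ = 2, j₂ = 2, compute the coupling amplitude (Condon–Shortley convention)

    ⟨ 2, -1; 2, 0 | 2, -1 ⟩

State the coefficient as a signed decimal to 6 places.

triangle: 2!*2!*2!/7! = 8/5040
(j±m)!: 1!*3!*2!*2!*1!*3! = 144
prefactor² = (2J+1)*Δ*N² = 8/7
  k=1: −1/(1!*1!*2!*1!*0!*1!) = -1/2
  k=2: +1/(2!*0!*1!*0!*1!*2!) = 1/4
Σ = -1/4  ⇒  CG² = 8/7*(-1/4)² = 1/14
CG = −√(1/14) = -0.267261

-0.267261  (= −√(1/14))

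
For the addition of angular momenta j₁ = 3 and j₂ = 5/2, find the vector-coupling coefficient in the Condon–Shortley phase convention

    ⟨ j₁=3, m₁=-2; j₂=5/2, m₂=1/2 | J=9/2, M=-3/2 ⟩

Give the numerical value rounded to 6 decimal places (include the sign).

triangle: 1!×5!×4!/11! = 2880/39916800
(j±m)!: 1!×5!×3!×2!×3!×6! = 6220800
prefactor² = (2J+1)×Δ×N² = 345600/77
  k=0: +1/(0!×1!×5!×3!×0!×1!) = 1/720
  k=1: −1/(1!×0!×4!×2!×1!×2!) = -1/96
Σ = -13/1440  ⇒  CG² = 345600/77×(-13/1440)² = 169/462
CG = −√(169/462) = -0.604815

-0.604815  (= −√(169/462))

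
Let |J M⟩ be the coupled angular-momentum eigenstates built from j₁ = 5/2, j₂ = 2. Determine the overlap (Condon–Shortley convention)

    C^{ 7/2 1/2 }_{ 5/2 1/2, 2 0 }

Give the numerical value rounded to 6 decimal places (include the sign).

triangle: 1!×4!×3!/9! = 144/362880
(j±m)!: 3!×2!×2!×2!×4!×3! = 6912
prefactor² = (2J+1)×Δ×N² = 768/35
  k=0: +1/(0!×1!×2!×2!×2!×1!) = 1/8
  k=1: −1/(1!×0!×1!×1!×3!×2!) = -1/12
Σ = 1/24  ⇒  CG² = 768/35×1/24² = 4/105
CG = +√(4/105) = +0.195180

+0.195180  (= +√(4/105))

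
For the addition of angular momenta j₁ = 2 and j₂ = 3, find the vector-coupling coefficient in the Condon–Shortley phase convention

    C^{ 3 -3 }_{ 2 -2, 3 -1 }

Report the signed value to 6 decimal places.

√[7·2!2!4!/9! · 0!4!2!4!0!6!] = √(1536)
  +(−1)^2/∏(2,0,2,0,0,4)! = 1/96  (running 1/96)
⟨..|..⟩ = √(1536)·(1/96) = +0.408248

+0.408248  (= +√(1/6))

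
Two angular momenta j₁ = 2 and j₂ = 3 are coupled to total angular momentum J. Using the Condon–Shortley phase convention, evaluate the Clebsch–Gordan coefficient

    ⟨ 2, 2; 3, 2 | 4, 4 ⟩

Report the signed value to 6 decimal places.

√[9·1!3!5!/10! · 4!0!5!1!8!0!] = √(207360)
  +(−1)^0/∏(0,1,0,5,3,0)! = 1/720  (running 1/720)
⟨..|..⟩ = √(207360)·(1/720) = +0.632456

+0.632456  (= +√(2/5))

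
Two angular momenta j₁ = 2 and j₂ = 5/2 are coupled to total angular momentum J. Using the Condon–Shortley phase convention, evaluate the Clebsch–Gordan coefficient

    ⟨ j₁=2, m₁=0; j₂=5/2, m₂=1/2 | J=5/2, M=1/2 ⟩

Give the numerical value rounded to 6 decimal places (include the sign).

-0.478091  (= −√(8/35))

j₁+j₂−J=2  J+j₁−j₂=2  J−j₁+j₂=3  j₁+j₂+J+1=8
(j₁±m₁, j₂±m₂, J±M) = (2,2,3,2,3,2)
P² = 72/35
sum k=0..2:
  [0] +1/24 = 1/24
  [1] −1/2 = -1/2
  [2] +1/8 = 1/8
S = -1/3
C² = P²·S² = 8/35 ; C = -0.478091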